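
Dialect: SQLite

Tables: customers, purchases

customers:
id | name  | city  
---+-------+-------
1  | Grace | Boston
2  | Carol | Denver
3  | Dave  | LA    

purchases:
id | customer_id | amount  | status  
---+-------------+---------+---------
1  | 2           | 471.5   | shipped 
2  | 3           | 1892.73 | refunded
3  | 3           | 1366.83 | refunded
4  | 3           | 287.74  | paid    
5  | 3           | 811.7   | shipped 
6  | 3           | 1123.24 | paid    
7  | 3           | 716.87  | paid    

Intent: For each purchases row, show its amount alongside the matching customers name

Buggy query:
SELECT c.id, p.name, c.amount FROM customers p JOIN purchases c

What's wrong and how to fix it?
Bug: Missing join condition: each purchases row is matched to all customers rows instead of just its own

Fix: Specify the join condition linking the foreign key to the parent id

Corrected query:
SELECT c.id, p.name, c.amount FROM customers p JOIN purchases c ON c.customer_id = p.id

Result:
id | name  | amount 
---+-------+--------
1  | Carol | 471.5  
2  | Dave  | 1892.73
3  | Dave  | 1366.83
4  | Dave  | 287.74 
5  | Dave  | 811.7  
6  | Dave  | 1123.24
7  | Dave  | 716.87 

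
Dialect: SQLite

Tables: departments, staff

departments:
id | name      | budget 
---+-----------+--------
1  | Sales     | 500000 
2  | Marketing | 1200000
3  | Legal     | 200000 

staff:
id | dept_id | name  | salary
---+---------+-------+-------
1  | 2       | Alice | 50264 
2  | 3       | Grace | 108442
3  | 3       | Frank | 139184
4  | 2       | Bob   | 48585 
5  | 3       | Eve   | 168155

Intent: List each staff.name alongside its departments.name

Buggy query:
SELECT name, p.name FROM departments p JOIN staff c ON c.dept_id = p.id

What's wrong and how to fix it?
Bug: Both tables have a 'name' column; the unqualified reference is ambiguous

Fix: Prefix ambiguous columns with the table alias

Corrected query:
SELECT c.name, p.name FROM departments p JOIN staff c ON c.dept_id = p.id

Result:
name  | name     
------+----------
Alice | Marketing
Grace | Legal    
Frank | Legal    
Bob   | Marketing
Eve   | Legal    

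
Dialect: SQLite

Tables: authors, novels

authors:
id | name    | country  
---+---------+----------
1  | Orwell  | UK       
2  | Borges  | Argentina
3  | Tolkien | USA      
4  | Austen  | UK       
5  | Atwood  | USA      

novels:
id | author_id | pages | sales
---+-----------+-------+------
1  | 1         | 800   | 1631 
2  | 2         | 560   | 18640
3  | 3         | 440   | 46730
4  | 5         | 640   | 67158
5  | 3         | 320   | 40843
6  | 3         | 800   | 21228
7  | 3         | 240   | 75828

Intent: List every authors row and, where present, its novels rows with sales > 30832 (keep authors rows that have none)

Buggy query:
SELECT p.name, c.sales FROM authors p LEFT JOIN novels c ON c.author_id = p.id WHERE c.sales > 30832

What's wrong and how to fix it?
Bug: Filtering c.sales in WHERE discards the NULL rows produced by LEFT JOIN, turning it into an inner join

Fix: Put 'c.sales > 30832' in the JOIN's ON clause instead of WHERE

Corrected query:
SELECT p.name, c.sales FROM authors p LEFT JOIN novels c ON c.author_id = p.id AND c.sales > 30832

Result:
name    | sales
--------+------
Orwell  | NULL 
Borges  | NULL 
Tolkien | 40843
Tolkien | 46730
Tolkien | 75828
Austen  | NULL 
Atwood  | 67158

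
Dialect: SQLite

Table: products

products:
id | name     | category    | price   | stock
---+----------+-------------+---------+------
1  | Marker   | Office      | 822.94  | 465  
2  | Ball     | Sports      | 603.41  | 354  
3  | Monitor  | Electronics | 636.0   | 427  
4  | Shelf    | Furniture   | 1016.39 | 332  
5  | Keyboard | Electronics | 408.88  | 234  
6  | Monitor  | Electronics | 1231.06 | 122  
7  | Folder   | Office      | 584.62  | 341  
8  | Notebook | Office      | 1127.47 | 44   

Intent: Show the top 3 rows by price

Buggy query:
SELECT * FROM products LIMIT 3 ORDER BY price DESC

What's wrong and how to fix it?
Bug: LIMIT must come after ORDER BY

Fix: Sort with ORDER BY, then apply LIMIT

Corrected query:
SELECT * FROM products ORDER BY price DESC LIMIT 3

Result:
id | name     | category    | price   | stock
---+----------+-------------+---------+------
6  | Monitor  | Electronics | 1231.06 | 122  
8  | Notebook | Office      | 1127.47 | 44   
4  | Shelf    | Furniture   | 1016.39 | 332  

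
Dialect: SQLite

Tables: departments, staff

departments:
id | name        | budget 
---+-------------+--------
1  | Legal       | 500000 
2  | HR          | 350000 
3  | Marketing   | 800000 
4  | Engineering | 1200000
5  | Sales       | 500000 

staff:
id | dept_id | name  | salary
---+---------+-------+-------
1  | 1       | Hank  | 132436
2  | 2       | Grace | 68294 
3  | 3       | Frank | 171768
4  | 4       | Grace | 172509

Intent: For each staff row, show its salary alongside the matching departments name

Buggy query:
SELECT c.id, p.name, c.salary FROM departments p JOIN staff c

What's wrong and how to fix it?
Bug: Missing join condition: each staff row is matched to all departments rows instead of just its own

Fix: Specify the join condition linking the foreign key to the parent id

Corrected query:
SELECT c.id, p.name, c.salary FROM departments p JOIN staff c ON c.dept_id = p.id

Result:
id | name        | salary
---+-------------+-------
1  | Legal       | 132436
2  | HR          | 68294 
3  | Marketing   | 171768
4  | Engineering | 172509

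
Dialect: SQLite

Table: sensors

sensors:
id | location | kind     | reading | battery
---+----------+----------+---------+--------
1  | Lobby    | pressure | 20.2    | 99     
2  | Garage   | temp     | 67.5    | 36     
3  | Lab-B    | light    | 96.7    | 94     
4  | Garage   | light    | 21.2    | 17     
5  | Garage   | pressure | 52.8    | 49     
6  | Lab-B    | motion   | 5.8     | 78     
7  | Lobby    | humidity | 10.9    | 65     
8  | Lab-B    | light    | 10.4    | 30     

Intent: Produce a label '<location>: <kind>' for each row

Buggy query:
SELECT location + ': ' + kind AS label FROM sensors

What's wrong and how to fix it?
Bug: '+' is numeric addition; on text columns SQLite converts them to 0 instead of concatenating

Fix: Use the || operator for string concatenation

Corrected query:
SELECT location || ': ' || kind AS label FROM sensors

Result:
label           
----------------
Lobby: pressure 
Garage: temp    
Lab-B: light    
Garage: light   
Garage: pressure
Lab-B: motion   
Lobby: humidity 
Lab-B: light    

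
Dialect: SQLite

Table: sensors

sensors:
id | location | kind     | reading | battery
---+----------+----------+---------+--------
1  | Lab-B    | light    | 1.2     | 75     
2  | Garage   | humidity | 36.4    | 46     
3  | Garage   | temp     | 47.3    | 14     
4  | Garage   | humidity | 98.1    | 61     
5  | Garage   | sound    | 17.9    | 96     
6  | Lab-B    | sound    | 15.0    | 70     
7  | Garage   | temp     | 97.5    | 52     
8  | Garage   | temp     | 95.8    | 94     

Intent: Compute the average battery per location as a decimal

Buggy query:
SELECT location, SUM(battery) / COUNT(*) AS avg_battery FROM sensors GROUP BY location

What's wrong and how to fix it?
Bug: SUM(battery) and COUNT(*) are both integers; the division truncates the fractional part

Fix: Multiply by 1.0 (or CAST to REAL) to force floating-point division

Corrected query:
SELECT location, SUM(battery) * 1.0 / COUNT(*) AS avg_battery FROM sensors GROUP BY location

Result:
location | avg_battery
---------+------------
Garage   | 60.5       
Lab-B    | 72.5       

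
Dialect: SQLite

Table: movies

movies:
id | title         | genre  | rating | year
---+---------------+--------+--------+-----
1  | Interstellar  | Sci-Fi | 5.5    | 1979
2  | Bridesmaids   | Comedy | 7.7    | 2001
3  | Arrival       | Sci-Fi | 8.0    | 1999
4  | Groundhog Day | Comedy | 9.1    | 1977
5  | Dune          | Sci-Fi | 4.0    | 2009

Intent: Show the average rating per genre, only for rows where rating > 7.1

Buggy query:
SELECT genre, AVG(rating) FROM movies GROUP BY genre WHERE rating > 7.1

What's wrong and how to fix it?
Bug: WHERE cannot follow GROUP BY

Fix: Place WHERE between FROM and GROUP BY

Corrected query:
SELECT genre, AVG(rating) FROM movies WHERE rating > 7.1 GROUP BY genre

Result:
genre  | AVG(rating)
-------+------------
Comedy | 8.4        
Sci-Fi | 8          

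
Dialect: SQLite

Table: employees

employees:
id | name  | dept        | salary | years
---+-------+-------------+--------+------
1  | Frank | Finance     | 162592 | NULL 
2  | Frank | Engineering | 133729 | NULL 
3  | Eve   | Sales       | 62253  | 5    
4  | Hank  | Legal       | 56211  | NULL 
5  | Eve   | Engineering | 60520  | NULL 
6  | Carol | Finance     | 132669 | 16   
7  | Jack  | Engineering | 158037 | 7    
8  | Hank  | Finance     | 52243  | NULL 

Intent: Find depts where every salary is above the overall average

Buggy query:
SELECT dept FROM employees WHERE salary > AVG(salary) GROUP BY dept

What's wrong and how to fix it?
Bug: WHERE evaluates per row before aggregation, so AVG() is unavailable

Fix: Compute the overall average in a scalar subquery and compare each group's MIN against it in HAVING

Corrected query:
SELECT dept FROM employees GROUP BY dept HAVING MIN(salary) > (SELECT AVG(salary) FROM employees)

Result:
(no rows)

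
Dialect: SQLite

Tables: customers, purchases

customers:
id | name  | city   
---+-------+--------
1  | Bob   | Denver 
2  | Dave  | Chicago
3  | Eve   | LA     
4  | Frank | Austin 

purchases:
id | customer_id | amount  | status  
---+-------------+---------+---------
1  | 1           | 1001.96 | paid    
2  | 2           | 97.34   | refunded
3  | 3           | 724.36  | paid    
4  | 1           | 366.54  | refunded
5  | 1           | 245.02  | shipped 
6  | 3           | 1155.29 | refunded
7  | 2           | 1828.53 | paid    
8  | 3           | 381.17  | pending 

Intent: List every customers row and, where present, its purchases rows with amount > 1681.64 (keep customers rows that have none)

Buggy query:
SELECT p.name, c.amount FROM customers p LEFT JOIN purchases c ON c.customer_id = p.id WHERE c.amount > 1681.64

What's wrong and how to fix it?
Bug: A WHERE condition on the right-hand table after LEFT JOIN drops unmatched parents

Fix: Move the right-table condition into the ON clause so unmatched parents are kept

Corrected query:
SELECT p.name, c.amount FROM customers p LEFT JOIN purchases c ON c.customer_id = p.id AND c.amount > 1681.64

Result:
name  | amount 
------+--------
Bob   | NULL   
Dave  | 1828.53
Eve   | NULL   
Frank | NULL   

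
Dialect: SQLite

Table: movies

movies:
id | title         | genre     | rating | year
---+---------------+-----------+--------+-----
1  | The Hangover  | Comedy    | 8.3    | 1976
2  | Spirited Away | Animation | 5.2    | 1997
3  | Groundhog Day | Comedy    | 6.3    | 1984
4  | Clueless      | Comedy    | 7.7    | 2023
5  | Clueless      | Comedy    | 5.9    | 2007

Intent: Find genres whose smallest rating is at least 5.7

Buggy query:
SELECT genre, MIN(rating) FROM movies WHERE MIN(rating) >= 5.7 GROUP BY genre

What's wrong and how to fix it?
Bug: Aggregates like MIN are computed per group after WHERE runs

Fix: Replace WHERE with HAVING after the GROUP BY

Corrected query:
SELECT genre, MIN(rating) FROM movies GROUP BY genre HAVING MIN(rating) >= 5.7

Result:
genre  | MIN(rating)
-------+------------
Comedy | 5.9        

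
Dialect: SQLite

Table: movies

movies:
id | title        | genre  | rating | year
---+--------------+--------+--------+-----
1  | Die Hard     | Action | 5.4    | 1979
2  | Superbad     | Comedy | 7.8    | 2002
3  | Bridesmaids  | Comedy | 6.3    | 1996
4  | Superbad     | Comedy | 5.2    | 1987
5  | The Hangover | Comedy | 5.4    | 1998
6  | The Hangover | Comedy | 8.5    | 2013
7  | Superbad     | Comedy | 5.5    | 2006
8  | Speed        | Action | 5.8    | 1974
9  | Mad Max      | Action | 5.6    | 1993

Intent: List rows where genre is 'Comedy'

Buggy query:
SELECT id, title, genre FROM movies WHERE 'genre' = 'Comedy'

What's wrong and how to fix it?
Bug: Single quotes denote string literals in SQL; the column name is being compared as a constant string

Fix: Remove the quotes around the column name (or use double quotes for an identifier)

Corrected query:
SELECT id, title, genre FROM movies WHERE genre = 'Comedy'

Result:
id | title        | genre 
---+--------------+-------
2  | Superbad     | Comedy
3  | Bridesmaids  | Comedy
4  | Superbad     | Comedy
5  | The Hangover | Comedy
6  | The Hangover | Comedy
7  | Superbad     | Comedy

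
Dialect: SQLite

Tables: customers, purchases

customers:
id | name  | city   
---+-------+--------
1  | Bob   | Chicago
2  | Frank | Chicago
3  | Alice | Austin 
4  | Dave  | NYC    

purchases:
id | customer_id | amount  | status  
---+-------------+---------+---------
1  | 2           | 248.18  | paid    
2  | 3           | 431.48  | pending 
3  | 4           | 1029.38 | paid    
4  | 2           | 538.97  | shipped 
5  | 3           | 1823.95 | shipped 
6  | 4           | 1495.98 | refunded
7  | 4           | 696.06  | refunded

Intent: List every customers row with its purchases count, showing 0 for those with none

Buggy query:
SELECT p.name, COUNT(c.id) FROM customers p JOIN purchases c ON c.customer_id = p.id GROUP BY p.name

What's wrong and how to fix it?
Bug: INNER JOIN drops customers rows that have no matching purchases rows

Fix: Switch to LEFT JOIN to retain unmatched parent rows

Corrected query:
SELECT p.name, COUNT(c.id) FROM customers p LEFT JOIN purchases c ON c.customer_id = p.id GROUP BY p.name

Result:
name  | COUNT(c.id)
------+------------
Alice | 2          
Bob   | 0          
Dave  | 3          
Frank | 2          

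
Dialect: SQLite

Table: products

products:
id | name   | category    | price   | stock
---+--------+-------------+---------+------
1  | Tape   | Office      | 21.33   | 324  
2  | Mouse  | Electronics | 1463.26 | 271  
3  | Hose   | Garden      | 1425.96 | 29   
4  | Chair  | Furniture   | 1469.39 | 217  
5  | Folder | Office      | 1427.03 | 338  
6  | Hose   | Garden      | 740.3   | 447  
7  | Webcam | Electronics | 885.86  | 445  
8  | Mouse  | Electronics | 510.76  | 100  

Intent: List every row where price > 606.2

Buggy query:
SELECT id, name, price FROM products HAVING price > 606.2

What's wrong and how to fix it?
Bug: HAVING filters the output of aggregation, but this query has no GROUP BY and no aggregate functions, so SQLite rejects it (HAVING clause on a non-aggregate query); the condition here is per row

Fix: Use WHERE for row-level filtering

Corrected query:
SELECT id, name, price FROM products WHERE price > 606.2

Result:
id | name   | price  
---+--------+--------
2  | Mouse  | 1463.26
3  | Hose   | 1425.96
4  | Chair  | 1469.39
5  | Folder | 1427.03
6  | Hose   | 740.3  
7  | Webcam | 885.86 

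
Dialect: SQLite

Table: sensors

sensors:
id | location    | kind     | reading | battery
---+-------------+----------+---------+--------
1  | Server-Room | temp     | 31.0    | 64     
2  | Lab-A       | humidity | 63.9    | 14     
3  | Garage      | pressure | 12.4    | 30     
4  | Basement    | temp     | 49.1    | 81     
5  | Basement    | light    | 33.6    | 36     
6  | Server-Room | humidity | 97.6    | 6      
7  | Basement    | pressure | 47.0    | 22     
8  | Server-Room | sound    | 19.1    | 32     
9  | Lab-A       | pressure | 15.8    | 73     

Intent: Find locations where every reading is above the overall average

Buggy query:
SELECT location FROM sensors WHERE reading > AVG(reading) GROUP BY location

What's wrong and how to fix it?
Bug: WHERE evaluates per row before aggregation, so AVG() is unavailable

Fix: Use a subquery for AVG and a HAVING MIN(...) filter so the condition holds for every row in the group

Corrected query:
SELECT location FROM sensors GROUP BY location HAVING MIN(reading) > (SELECT AVG(reading) FROM sensors)

Result:
(no rows)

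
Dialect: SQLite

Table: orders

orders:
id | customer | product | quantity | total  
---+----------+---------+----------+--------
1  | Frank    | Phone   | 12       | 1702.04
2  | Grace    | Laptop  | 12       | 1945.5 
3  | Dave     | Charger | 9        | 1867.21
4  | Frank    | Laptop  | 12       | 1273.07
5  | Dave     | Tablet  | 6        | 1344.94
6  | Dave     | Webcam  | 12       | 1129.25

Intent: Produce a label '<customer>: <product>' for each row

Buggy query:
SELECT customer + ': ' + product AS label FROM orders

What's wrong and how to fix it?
Bug: SQLite uses || for string concatenation; + coerces text to numbers (yielding 0)

Fix: Use the || operator for string concatenation

Corrected query:
SELECT customer || ': ' || product AS label FROM orders

Result:
label        
-------------
Frank: Phone 
Grace: Laptop
Dave: Charger
Frank: Laptop
Dave: Tablet 
Dave: Webcam 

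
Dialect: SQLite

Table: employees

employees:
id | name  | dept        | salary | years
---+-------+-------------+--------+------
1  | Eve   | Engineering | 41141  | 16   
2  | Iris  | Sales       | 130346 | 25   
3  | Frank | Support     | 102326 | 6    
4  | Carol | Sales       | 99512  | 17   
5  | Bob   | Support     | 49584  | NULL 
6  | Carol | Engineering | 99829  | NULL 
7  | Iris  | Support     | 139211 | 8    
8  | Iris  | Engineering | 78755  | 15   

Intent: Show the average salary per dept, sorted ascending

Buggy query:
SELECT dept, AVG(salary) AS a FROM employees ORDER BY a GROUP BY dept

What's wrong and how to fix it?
Bug: GROUP BY must precede ORDER BY

Fix: Move ORDER BY to the end, after GROUP BY

Corrected query:
SELECT dept, AVG(salary) AS a FROM employees GROUP BY dept ORDER BY a

Result:
dept        | a           
------------+-------------
Engineering | 73241.666667
Support     | 97040.333333
Sales       | 114929      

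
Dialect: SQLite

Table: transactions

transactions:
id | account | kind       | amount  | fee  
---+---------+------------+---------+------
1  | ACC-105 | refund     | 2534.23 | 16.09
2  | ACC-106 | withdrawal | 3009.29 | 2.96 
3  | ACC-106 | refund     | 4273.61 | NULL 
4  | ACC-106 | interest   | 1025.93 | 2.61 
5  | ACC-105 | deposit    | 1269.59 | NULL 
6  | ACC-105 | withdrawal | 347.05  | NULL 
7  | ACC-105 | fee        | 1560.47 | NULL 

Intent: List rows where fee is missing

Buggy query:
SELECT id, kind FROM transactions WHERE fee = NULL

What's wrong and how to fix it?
Bug: Comparing to NULL with '=' never matches; NULL = NULL is unknown, not true

Fix: Use IS NULL to test for NULL

Corrected query:
SELECT id, kind FROM transactions WHERE fee IS NULL

Result:
id | kind      
---+-----------
3  | refund    
5  | deposit   
6  | withdrawal
7  | fee       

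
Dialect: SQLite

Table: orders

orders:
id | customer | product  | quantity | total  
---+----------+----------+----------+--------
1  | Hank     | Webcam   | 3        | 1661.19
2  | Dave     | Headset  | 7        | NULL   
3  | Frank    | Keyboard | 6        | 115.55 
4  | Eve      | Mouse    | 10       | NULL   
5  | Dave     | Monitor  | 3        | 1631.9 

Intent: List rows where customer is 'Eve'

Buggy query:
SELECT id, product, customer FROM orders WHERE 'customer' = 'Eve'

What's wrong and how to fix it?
Bug: Single quotes denote string literals in SQL; the column name is being compared as a constant string

Fix: Reference the column as customer without single quotes

Corrected query:
SELECT id, product, customer FROM orders WHERE customer = 'Eve'

Result:
id | product | customer
---+---------+---------
4  | Mouse   | Eve     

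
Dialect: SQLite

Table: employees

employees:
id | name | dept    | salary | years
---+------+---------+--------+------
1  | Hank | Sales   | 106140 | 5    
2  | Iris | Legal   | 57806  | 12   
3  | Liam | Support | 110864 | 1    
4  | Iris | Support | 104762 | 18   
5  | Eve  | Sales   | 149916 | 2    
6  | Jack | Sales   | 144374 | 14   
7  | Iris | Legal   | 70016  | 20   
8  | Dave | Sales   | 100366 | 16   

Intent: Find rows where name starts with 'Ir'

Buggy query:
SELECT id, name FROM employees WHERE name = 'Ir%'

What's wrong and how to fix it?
Bug: Wildcards only work with LIKE; '=' treats '%' as a literal character

Fix: Use LIKE for wildcard pattern matching

Corrected query:
SELECT id, name FROM employees WHERE name LIKE 'Ir%'

Result:
id | name
---+-----
2  | Iris
4  | Iris
7  | Iris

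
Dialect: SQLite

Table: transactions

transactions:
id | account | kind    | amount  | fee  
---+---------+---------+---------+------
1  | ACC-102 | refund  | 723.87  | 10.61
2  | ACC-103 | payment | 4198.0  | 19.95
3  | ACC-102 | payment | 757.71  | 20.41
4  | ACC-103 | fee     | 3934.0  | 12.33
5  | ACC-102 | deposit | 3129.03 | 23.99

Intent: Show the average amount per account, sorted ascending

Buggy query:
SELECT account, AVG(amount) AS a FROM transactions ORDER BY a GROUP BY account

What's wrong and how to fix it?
Bug: ORDER BY appears before GROUP BY; SQL clause order requires GROUP BY first

Fix: Move ORDER BY to the end, after GROUP BY

Corrected query:
SELECT account, AVG(amount) AS a FROM transactions GROUP BY account ORDER BY a

Result:
account | a      
--------+--------
ACC-102 | 1536.87
ACC-103 | 4066   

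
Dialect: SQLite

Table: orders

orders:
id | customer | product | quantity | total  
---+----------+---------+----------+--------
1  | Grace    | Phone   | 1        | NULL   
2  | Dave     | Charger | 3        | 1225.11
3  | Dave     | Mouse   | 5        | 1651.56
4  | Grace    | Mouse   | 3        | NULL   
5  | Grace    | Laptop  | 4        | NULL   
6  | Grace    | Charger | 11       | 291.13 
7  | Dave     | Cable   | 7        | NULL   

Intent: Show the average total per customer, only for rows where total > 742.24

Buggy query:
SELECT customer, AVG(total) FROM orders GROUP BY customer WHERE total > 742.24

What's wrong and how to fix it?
Bug: Row-level WHERE must come before GROUP BY in the clause order

Fix: Move the WHERE clause before GROUP BY

Corrected query:
SELECT customer, AVG(total) FROM orders WHERE total > 742.24 GROUP BY customer

Result:
customer | AVG(total)
---------+-----------
Dave     | 1438.335  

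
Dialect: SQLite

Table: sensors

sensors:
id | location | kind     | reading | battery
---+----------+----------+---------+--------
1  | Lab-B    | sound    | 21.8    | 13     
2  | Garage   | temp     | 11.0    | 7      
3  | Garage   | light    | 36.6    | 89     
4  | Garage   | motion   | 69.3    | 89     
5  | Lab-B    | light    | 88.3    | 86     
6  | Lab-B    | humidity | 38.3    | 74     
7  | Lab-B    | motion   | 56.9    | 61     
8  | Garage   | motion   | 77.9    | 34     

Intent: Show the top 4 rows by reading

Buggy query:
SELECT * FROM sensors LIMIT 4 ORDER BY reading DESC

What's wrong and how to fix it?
Bug: ORDER BY cannot follow LIMIT; LIMIT is the final clause

Fix: Swap the clauses: ORDER BY first, then LIMIT

Corrected query:
SELECT * FROM sensors ORDER BY reading DESC LIMIT 4

Result:
id | location | kind   | reading | battery
---+----------+--------+---------+--------
5  | Lab-B    | light  | 88.3    | 86     
8  | Garage   | motion | 77.9    | 34     
4  | Garage   | motion | 69.3    | 89     
7  | Lab-B    | motion | 56.9    | 61     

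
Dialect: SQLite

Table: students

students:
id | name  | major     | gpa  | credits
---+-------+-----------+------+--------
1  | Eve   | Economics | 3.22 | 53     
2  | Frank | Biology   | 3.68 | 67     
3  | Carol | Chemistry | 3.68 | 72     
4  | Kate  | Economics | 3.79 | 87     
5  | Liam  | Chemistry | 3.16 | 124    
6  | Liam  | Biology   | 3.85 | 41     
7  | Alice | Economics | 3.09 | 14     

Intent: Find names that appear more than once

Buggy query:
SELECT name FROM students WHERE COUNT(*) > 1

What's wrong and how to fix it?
Bug: COUNT(*) is an aggregate and cannot be used in WHERE

Fix: GROUP BY name, then filter groups with HAVING COUNT(*) > 1

Corrected query:
SELECT name FROM students GROUP BY name HAVING COUNT(*) > 1

Result:
name
----
Liam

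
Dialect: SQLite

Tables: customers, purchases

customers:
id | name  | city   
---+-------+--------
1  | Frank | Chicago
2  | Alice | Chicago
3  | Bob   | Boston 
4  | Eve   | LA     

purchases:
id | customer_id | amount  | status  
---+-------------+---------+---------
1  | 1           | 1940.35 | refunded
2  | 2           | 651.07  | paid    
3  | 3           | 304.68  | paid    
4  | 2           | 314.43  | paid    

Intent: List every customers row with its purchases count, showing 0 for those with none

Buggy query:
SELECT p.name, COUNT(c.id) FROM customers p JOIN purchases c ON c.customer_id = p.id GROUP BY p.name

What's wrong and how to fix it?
Bug: An inner join excludes parents with zero children

Fix: Switch to LEFT JOIN to retain unmatched parent rows

Corrected query:
SELECT p.name, COUNT(c.id) FROM customers p LEFT JOIN purchases c ON c.customer_id = p.id GROUP BY p.name

Result:
name  | COUNT(c.id)
------+------------
Alice | 2          
Bob   | 1          
Eve   | 0          
Frank | 1          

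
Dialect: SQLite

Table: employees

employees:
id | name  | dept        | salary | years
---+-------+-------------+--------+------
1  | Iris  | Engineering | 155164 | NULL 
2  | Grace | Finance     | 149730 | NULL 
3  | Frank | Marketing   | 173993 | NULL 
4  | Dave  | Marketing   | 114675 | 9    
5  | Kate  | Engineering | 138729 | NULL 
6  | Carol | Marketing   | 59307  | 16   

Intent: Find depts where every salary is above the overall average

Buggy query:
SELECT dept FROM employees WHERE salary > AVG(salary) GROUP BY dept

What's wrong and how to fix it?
Bug: WHERE evaluates per row before aggregation, so AVG() is unavailable

Fix: Use a subquery for AVG and a HAVING MIN(...) filter so the condition holds for every row in the group

Corrected query:
SELECT dept FROM employees GROUP BY dept HAVING MIN(salary) > (SELECT AVG(salary) FROM employees)

Result:
dept       
-----------
Engineering
Finance    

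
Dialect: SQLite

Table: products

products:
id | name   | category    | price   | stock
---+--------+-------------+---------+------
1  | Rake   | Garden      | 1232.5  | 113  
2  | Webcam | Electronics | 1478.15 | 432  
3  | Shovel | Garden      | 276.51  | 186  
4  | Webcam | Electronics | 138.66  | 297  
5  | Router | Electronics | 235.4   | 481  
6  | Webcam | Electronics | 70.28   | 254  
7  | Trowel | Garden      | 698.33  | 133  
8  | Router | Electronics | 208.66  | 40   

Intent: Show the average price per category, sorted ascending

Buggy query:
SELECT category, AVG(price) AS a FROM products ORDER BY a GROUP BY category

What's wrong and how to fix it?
Bug: ORDER BY appears before GROUP BY; SQL clause order requires GROUP BY first

Fix: Move ORDER BY to the end, after GROUP BY

Corrected query:
SELECT category, AVG(price) AS a FROM products GROUP BY category ORDER BY a

Result:
category    | a     
------------+-------
Electronics | 426.23
Garden      | 735.78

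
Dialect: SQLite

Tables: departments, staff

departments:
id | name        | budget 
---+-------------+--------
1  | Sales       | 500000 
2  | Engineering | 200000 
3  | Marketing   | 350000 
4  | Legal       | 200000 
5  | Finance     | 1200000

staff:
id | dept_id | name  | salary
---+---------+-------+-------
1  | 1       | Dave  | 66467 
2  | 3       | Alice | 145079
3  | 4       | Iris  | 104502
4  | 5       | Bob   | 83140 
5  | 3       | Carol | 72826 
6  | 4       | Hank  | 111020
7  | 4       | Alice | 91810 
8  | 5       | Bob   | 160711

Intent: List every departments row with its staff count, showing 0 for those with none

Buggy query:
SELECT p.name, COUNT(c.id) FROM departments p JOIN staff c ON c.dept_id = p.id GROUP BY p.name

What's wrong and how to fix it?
Bug: INNER JOIN drops departments rows that have no matching staff rows

Fix: Use LEFT JOIN so parents without children still appear (COUNT(c.id) gives 0)

Corrected query:
SELECT p.name, COUNT(c.id) FROM departments p LEFT JOIN staff c ON c.dept_id = p.id GROUP BY p.name

Result:
name        | COUNT(c.id)
------------+------------
Engineering | 0          
Finance     | 2          
Legal       | 3          
Marketing   | 2          
Sales       | 1          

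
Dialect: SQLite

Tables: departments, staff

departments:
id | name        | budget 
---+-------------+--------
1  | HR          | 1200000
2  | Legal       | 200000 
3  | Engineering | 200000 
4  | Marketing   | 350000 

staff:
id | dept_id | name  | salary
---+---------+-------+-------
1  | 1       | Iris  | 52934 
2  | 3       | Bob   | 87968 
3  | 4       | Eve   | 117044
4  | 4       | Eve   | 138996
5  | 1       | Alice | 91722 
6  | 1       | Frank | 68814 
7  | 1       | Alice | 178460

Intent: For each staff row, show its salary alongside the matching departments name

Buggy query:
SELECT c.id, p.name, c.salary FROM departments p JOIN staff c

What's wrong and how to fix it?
Bug: Missing join condition: each staff row is matched to all departments rows instead of just its own

Fix: Specify the join condition linking the foreign key to the parent id

Corrected query:
SELECT c.id, p.name, c.salary FROM departments p JOIN staff c ON c.dept_id = p.id

Result:
id | name        | salary
---+-------------+-------
1  | HR          | 52934 
2  | Engineering | 87968 
3  | Marketing   | 117044
4  | Marketing   | 138996
5  | HR          | 91722 
6  | HR          | 68814 
7  | HR          | 178460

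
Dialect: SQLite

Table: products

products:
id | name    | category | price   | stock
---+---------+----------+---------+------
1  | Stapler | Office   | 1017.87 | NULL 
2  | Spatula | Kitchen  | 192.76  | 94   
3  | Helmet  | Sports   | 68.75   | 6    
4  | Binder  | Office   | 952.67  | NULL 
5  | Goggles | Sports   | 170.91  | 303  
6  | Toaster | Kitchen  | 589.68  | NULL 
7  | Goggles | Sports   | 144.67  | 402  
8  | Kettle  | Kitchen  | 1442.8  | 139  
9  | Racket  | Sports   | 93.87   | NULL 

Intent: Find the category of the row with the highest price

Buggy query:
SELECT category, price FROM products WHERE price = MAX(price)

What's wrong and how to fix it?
Bug: MAX(price) is an aggregate and cannot be used directly in WHERE

Fix: Use a subquery: WHERE price = (SELECT MAX(price) FROM products)

Corrected query:
SELECT category, price FROM products WHERE price = (SELECT MAX(price) FROM products)

Result:
category | price 
---------+-------
Kitchen  | 1442.8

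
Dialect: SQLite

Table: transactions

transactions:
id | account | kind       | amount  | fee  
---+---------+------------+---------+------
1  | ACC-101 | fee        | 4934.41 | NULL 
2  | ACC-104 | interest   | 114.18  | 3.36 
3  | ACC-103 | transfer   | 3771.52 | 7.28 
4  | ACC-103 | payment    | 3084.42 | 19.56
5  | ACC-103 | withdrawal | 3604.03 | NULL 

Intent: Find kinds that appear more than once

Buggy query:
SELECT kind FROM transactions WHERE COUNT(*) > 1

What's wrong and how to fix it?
Bug: WHERE can't reference COUNT(*); aggregates are computed after WHERE

Fix: GROUP BY kind, then filter groups with HAVING COUNT(*) > 1

Corrected query:
SELECT kind FROM transactions GROUP BY kind HAVING COUNT(*) > 1

Result:
(no rows)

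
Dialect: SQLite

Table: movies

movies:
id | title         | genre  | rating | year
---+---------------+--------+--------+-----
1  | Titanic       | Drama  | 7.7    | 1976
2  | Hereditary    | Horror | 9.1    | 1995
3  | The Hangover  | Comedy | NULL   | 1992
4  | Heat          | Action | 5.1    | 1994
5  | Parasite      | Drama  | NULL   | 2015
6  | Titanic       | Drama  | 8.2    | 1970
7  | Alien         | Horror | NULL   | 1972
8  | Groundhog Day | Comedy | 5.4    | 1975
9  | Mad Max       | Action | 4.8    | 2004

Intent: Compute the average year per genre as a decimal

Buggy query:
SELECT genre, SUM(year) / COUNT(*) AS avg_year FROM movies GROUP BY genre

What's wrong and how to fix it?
Bug: SUM(year) and COUNT(*) are both integers; the division truncates the fractional part

Fix: Cast one side to REAL so the division keeps the fractional part

Corrected query:
SELECT genre, SUM(year) * 1.0 / COUNT(*) AS avg_year FROM movies GROUP BY genre

Result:
genre  | avg_year
-------+---------
Action | 1999    
Comedy | 1983.5  
Drama  | 1987    
Horror | 1983.5  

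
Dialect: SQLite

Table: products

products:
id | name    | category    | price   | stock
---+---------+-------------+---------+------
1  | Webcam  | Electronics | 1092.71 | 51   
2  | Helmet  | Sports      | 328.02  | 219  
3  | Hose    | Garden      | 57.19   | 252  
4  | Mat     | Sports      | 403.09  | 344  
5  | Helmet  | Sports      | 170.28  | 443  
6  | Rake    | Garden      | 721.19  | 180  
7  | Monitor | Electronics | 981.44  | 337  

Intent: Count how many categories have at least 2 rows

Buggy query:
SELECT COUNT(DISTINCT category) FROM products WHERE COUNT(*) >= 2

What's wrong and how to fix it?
Bug: WHERE filters individual rows, not groups, so a group-level COUNT is invalid there

Fix: Use a subquery that GROUPs and filters with HAVING, then count its rows

Corrected query:
SELECT COUNT(*) FROM (SELECT category FROM products GROUP BY category HAVING COUNT(*) >= 2)

Result:
COUNT(*)
--------
3       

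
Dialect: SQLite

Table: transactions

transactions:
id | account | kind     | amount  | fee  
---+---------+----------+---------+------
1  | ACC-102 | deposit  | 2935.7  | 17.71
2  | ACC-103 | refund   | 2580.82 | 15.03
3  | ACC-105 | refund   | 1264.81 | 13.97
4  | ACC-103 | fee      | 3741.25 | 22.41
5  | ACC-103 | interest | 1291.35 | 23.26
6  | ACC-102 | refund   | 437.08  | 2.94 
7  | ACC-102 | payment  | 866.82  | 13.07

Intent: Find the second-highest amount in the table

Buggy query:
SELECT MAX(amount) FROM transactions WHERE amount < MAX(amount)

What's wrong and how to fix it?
Bug: The inner MAX is an aggregate inside WHERE, which is not allowed

Fix: Put the inner MAX in a scalar subquery

Corrected query:
SELECT MAX(amount) FROM transactions WHERE amount < (SELECT MAX(amount) FROM transactions)

Result:
MAX(amount)
-----------
2935.7     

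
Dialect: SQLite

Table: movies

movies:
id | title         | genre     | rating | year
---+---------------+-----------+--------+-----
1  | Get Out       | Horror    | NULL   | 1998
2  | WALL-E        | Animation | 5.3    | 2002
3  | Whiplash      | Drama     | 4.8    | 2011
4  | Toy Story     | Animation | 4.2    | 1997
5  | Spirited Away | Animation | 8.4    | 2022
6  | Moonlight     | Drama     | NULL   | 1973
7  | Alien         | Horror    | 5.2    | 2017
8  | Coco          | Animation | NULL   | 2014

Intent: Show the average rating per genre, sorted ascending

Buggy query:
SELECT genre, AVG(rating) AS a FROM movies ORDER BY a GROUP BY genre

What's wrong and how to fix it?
Bug: ORDER BY appears before GROUP BY; SQL clause order requires GROUP BY first

Fix: Reorder: SELECT … FROM … GROUP BY … ORDER BY …

Corrected query:
SELECT genre, AVG(rating) AS a FROM movies GROUP BY genre ORDER BY a

Result:
genre     | a       
----------+---------
Drama     | 4.8     
Horror    | 5.2     
Animation | 5.966667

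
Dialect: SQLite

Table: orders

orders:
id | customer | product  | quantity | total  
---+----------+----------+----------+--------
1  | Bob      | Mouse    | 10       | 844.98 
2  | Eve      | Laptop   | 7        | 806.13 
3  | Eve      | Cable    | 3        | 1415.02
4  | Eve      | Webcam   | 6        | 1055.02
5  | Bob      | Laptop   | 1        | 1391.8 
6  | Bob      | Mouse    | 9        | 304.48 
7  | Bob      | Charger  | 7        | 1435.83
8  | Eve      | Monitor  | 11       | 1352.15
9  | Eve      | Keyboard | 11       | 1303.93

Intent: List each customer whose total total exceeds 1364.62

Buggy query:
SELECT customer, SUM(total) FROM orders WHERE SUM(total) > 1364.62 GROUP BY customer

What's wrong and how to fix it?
Bug: SUM(total) is an aggregate, but WHERE filters rows before aggregation

Fix: Use HAVING (which filters groups after aggregation) instead of WHERE

Corrected query:
SELECT customer, SUM(total) FROM orders GROUP BY customer HAVING SUM(total) > 1364.62

Result:
customer | SUM(total)
---------+-----------
Bob      | 3977.09   
Eve      | 5932.25   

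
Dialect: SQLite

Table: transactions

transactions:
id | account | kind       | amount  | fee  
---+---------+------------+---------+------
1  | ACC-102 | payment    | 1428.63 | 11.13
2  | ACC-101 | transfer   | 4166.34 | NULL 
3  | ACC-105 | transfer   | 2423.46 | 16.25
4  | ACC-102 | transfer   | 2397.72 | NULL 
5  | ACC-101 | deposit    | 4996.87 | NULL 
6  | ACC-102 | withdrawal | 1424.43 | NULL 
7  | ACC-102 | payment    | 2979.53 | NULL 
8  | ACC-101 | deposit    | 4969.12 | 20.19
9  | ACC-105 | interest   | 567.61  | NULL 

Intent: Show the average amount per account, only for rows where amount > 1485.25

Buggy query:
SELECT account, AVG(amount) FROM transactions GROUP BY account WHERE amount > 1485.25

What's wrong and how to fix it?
Bug: Row-level WHERE must come before GROUP BY in the clause order

Fix: Move the WHERE clause before GROUP BY

Corrected query:
SELECT account, AVG(amount) FROM transactions WHERE amount > 1485.25 GROUP BY account

Result:
account | AVG(amount)
--------+------------
ACC-101 | 4710.776667
ACC-102 | 2688.625   
ACC-105 | 2423.46    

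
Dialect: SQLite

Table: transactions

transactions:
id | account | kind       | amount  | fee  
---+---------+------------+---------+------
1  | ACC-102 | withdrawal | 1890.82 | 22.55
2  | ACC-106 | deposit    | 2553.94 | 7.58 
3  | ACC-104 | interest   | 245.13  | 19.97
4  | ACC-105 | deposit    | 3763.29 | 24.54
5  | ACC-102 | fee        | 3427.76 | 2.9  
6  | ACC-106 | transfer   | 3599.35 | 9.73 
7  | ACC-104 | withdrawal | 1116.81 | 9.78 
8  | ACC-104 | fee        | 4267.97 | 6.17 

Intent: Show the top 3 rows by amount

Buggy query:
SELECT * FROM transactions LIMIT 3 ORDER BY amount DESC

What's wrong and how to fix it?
Bug: LIMIT must come after ORDER BY

Fix: Sort with ORDER BY, then apply LIMIT

Corrected query:
SELECT * FROM transactions ORDER BY amount DESC LIMIT 3

Result:
id | account | kind     | amount  | fee  
---+---------+----------+---------+------
8  | ACC-104 | fee      | 4267.97 | 6.17 
4  | ACC-105 | deposit  | 3763.29 | 24.54
6  | ACC-106 | transfer | 3599.35 | 9.73 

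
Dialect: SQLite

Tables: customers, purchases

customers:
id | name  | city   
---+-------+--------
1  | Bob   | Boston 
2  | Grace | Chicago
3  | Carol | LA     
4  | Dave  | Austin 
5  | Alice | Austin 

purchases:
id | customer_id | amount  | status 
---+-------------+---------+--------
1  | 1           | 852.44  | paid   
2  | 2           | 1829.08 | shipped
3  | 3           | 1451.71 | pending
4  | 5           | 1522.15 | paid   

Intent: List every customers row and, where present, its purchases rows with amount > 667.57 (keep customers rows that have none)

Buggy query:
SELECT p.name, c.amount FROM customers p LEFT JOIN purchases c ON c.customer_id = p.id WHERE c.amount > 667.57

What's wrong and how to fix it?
Bug: A WHERE condition on the right-hand table after LEFT JOIN drops unmatched parents

Fix: Move the right-table condition into the ON clause so unmatched parents are kept

Corrected query:
SELECT p.name, c.amount FROM customers p LEFT JOIN purchases c ON c.customer_id = p.id AND c.amount > 667.57

Result:
name  | amount 
------+--------
Bob   | 852.44 
Grace | 1829.08
Carol | 1451.71
Dave  | NULL   
Alice | 1522.15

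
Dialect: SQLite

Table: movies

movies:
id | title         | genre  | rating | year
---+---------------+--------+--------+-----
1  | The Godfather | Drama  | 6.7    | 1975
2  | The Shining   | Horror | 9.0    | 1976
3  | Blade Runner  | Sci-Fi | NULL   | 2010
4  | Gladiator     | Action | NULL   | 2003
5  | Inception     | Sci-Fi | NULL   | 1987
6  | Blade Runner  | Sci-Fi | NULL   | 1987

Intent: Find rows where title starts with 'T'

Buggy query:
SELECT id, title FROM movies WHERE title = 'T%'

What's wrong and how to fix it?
Bug: '=' compares the literal string including the % character; pattern matching needs LIKE

Fix: Use LIKE for wildcard pattern matching

Corrected query:
SELECT id, title FROM movies WHERE title LIKE 'T%'

Result:
id | title        
---+--------------
1  | The Godfather
2  | The Shining  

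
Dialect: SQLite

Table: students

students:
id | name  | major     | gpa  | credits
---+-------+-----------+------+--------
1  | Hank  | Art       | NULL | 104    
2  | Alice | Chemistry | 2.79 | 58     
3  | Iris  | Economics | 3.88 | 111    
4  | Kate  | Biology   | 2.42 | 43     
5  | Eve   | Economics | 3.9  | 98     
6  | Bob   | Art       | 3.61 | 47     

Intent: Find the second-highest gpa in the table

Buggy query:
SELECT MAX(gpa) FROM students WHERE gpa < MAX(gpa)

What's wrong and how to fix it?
Bug: MAX(gpa) on the right of the comparison is an aggregate-in-WHERE error

Fix: Compute the overall MAX in a subquery, then take MAX of rows below it

Corrected query:
SELECT MAX(gpa) FROM students WHERE gpa < (SELECT MAX(gpa) FROM students)

Result:
MAX(gpa)
--------
3.88    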